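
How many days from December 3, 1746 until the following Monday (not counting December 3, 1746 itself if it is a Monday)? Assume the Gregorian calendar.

Dec 3, 1746 is a Saturday.
From Saturday to the next Monday is 2 days.

2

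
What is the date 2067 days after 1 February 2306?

September 30, 2311

+365 (one year) → Feb 1, 2307 (1702 left).
+365 (one year) → Feb 1, 2308 (1337 left).
+366 (one year; includes Feb 29, 2308) → Feb 1, 2309 (971 left).
+365 (one year) → Feb 1, 2310 (606 left).
+365 (one year) → Feb 1, 2311 (241 left).
Feb has 28 days: +28 → Mar 1, 2311 (213 left).
Mar has 31 days: +31 → Apr 1, 2311 (182 left).
Apr has 30 days: +30 → May 1, 2311 (152 left).
May has 31 days: +31 → Jun 1, 2311 (121 left).
Jun has 30 days: +30 → Jul 1, 2311 (91 left).
Jul has 31 days: +31 → Aug 1, 2311 (60 left).
Aug has 31 days: +31 → Sep 1, 2311 (29 left).
+29 → Sep 30, 2311.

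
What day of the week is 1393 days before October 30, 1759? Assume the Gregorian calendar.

First find the weekday of Oct 30, 1759. Doomsday rule: the anchor day for the 1700s is Sunday. For year 59: 59÷12 = 4 r 11, and 11÷4 = 2, so 4+11+2 = 17.
Sunday + 17 ≡ Wednesday — that's 1759's doomsday.
In October the doomsday date is Oct 10.
Oct 30 is 20 days after Oct 10; 20 mod 7 = 6, so Wednesday + 6 = Tuesday.
1393 mod 7 = 0, so 1393 days before a Tuesday is Tuesday − 0 = Tuesday.

Tuesday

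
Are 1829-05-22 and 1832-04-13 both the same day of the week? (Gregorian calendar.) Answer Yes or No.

Yes

From May 22, 1829 to Apr 13, 1832 is 1057 days.
1057 mod 7 = 0, so they are the same weekday.
(May 22, 1829 is a Friday; Apr 13, 1832 is a Friday.)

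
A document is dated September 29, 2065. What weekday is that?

Doomsday rule: the anchor day for the 2000s is Tuesday. For year 65: 65÷12 = 5 r 5, and 5÷4 = 1, so 5+5+1 = 11.
Tuesday + 11 ≡ Saturday — that's 2065's doomsday.
In September the doomsday date is Sep 5.
Sep 29 is 24 days after Sep 5; 24 mod 7 = 3, so Saturday + 3 = Tuesday.

Tuesday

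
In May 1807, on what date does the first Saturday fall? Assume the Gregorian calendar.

May 2, 1807

May 1, 1807 is a Friday.
The first Saturday is therefore May 2 (1 days later).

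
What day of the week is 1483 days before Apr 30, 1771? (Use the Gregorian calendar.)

Wednesday

Apr 30, 1771 is a Tuesday.
1483 mod 7 = 6, so 1483 days before a Tuesday is Tuesday − 6 = Wednesday.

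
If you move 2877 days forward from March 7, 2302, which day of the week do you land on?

Friday

First find the weekday of Mar 7, 2302. Doomsday rule: the anchor day for the 2300s is Wednesday. For year 02: 2÷12 = 0 r 2, and 2÷4 = 0, so 0+2+0 = 2.
Wednesday + 2 ≡ Friday — that's 2302's doomsday.
In March the doomsday date is Mar 14.
Mar 7 is 7 days before Mar 14; 7 mod 7 = 0, so Friday − 0 = Friday.
2877 mod 7 = 0, so 2877 days after a Friday is Friday + 0 = Friday.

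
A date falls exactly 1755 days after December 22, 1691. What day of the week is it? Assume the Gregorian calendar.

Thursday

First find the weekday of Dec 22, 1691. Doomsday rule: the anchor day for the 1600s is Tuesday. For year 91: 91÷12 = 7 r 7, and 7÷4 = 1, so 7+7+1 = 15.
Tuesday + 15 ≡ Wednesday — that's 1691's doomsday.
In December the doomsday date is Dec 12.
Dec 22 is 10 days after Dec 12; 10 mod 7 = 3, so Wednesday + 3 = Saturday.
1755 mod 7 = 5, so 1755 days after a Saturday is Saturday + 5 = Thursday.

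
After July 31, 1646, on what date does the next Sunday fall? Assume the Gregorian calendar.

Jul 31, 1646 is a Tuesday.
From Tuesday to the next Sunday is 5 days.
Jul 31, 1646 + 5 = Aug 5, 1646.

August 5, 1646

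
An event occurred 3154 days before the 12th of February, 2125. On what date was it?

−366 (one year; includes Feb 29, 2124) → Feb 12, 2124 (2788 left).
−365 (one year) → Feb 12, 2123 (2423 left).
−365 (one year) → Feb 12, 2122 (2058 left).
−365 (one year) → Feb 12, 2121 (1693 left).
−366 (one year; includes Feb 29, 2120) → Feb 12, 2120 (1327 left).
−365 (one year) → Feb 12, 2119 (962 left).
−365 (one year) → Feb 12, 2118 (597 left).
−365 (one year) → Feb 12, 2117 (232 left).
−12 → Jan 31, 2117 (end of Jan, 31 days; 220 left).
−31 → Dec 31, 2116 (end of Dec, 31 days; 189 left).
−31 → Nov 30, 2116 (end of Nov, 30 days; 158 left).
−30 → Oct 31, 2116 (end of Oct, 31 days; 128 left).
−31 → Sep 30, 2116 (end of Sep, 30 days; 97 left).
−30 → Aug 31, 2116 (end of Aug, 31 days; 67 left).
−31 → Jul 31, 2116 (end of Jul, 31 days; 36 left).
−31 → Jun 30, 2116 (end of Jun, 30 days; 5 left).
−5 → Jun 25, 2116.

June 25, 2116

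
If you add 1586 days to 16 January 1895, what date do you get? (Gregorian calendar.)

May 21, 1899

+365 (one year) → Jan 16, 1896 (1221 left).
+366 (one year; includes Feb 29, 1896) → Jan 16, 1897 (855 left).
+365 (one year) → Jan 16, 1898 (490 left).
+365 (one year) → Jan 16, 1899 (125 left).
Jan has 31 days: +16 → Feb 1, 1899 (109 left).
Feb has 28 days: +28 → Mar 1, 1899 (81 left).
Mar has 31 days: +31 → Apr 1, 1899 (50 left).
Apr has 30 days: +30 → May 1, 1899 (20 left).
+20 → May 21, 1899.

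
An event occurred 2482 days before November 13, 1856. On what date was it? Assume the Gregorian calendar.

−366 (one year; includes Feb 29, 1856) → Nov 13, 1855 (2116 left).
−365 (one year) → Nov 13, 1854 (1751 left).
−365 (one year) → Nov 13, 1853 (1386 left).
−365 (one year) → Nov 13, 1852 (1021 left).
−366 (one year; includes Feb 29, 1852) → Nov 13, 1851 (655 left).
−365 (one year) → Nov 13, 1850 (290 left).
−13 → Oct 31, 1850 (end of Oct, 31 days; 277 left).
−31 → Sep 30, 1850 (end of Sep, 30 days; 246 left).
−30 → Aug 31, 1850 (end of Aug, 31 days; 216 left).
−31 → Jul 31, 1850 (end of Jul, 31 days; 185 left).
−31 → Jun 30, 1850 (end of Jun, 30 days; 154 left).
−30 → May 31, 1850 (end of May, 31 days; 124 left).
−31 → Apr 30, 1850 (end of Apr, 30 days; 93 left).
−30 → Mar 31, 1850 (end of Mar, 31 days; 63 left).
−31 → Feb 28, 1850 (end of Feb, 28 days; 32 left).
−28 → Jan 31, 1850 (end of Jan, 31 days; 4 left).
−4 → Jan 27, 1850.

January 27, 1850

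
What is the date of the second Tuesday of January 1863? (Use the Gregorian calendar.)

January 13, 1863

January 1, 1863 is a Thursday.
The first Tuesday is therefore January 6 (5 days later).
The second Tuesday is 6 + 1×7 = January 13.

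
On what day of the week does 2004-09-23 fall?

Doomsday rule: the anchor day for the 2000s is Tuesday. For year 04: 4÷12 = 0 r 4, and 4÷4 = 1, so 0+4+1 = 5.
Tuesday + 5 ≡ Sunday — that's 2004's doomsday.
In September the doomsday date is Sep 5.
Sep 23 is 18 days after Sep 5; 18 mod 7 = 4, so Sunday + 4 = Thursday.

Thursday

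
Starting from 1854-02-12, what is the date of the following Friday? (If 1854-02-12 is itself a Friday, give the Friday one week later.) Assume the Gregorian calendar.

Feb 12, 1854 is a Sunday.
From Sunday to the next Friday is 5 days.
Feb 12, 1854 + 5 = Feb 17, 1854.

February 17, 1854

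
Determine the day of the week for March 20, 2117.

Saturday

Doomsday rule: the anchor day for the 2100s is Sunday. For year 17: 17÷12 = 1 r 5, and 5÷4 = 1, so 1+5+1 = 7.
Sunday + 7 ≡ Sunday — that's 2117's doomsday.
In March the doomsday date is Mar 14.
Mar 20 is 6 days after Mar 14; 6 mod 7 = 6, so Sunday + 6 = Saturday.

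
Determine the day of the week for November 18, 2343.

Doomsday rule: the anchor day for the 2300s is Wednesday. For year 43: 43÷12 = 3 r 7, and 7÷4 = 1, so 3+7+1 = 11.
Wednesday + 11 ≡ Sunday — that's 2343's doomsday.
In November the doomsday date is Nov 7.
Nov 18 is 11 days after Nov 7; 11 mod 7 = 4, so Sunday + 4 = Thursday.

Thursday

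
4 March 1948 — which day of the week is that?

Thursday

Doomsday rule: the anchor day for the 1900s is Wednesday. For year 48: 48÷12 = 4 r 0, and 0÷4 = 0, so 4+0+0 = 4.
Wednesday + 4 ≡ Sunday — that's 1948's doomsday.
In March the doomsday date is Mar 14.
Mar 4 is 10 days before Mar 14; 10 mod 7 = 3, so Sunday − 3 = Thursday.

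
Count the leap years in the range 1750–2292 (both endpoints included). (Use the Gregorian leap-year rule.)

132

Multiples of 4 in [1750,2292]: 136.
Of those, multiples of 100: 5 (not leap unless ÷400).
Multiples of 400: 1.
Leap years = 136 − 5 + 1 = 132.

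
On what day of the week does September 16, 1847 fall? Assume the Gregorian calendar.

Doomsday rule: the anchor day for the 1800s is Friday. For year 47: 47÷12 = 3 r 11, and 11÷4 = 2, so 3+11+2 = 16.
Friday + 16 ≡ Sunday — that's 1847's doomsday.
In September the doomsday date is Sep 5.
Sep 16 is 11 days after Sep 5; 11 mod 7 = 4, so Sunday + 4 = Thursday.

Thursday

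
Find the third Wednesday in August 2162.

August 1, 2162 is a Sunday.
The first Wednesday is therefore August 4 (3 days later).
The third Wednesday is 4 + 2×7 = August 18.

August 18, 2162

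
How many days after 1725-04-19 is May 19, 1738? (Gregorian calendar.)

Apr 19, 1725 → Apr 19, 1726: 365 days.
Apr 19, 1726 → Apr 19, 1727: 365 days.
Apr 19, 1727 → Apr 19, 1728: 366 days (Feb 29, 1728 is in that span).
Apr 19, 1728 → Apr 19, 1729: 365 days.
Apr 19, 1729 → Apr 19, 1730: 365 days.
Apr 19, 1730 → Apr 19, 1731: 365 days.
Apr 19, 1731 → Apr 19, 1732: 366 days (Feb 29, 1732 is in that span).
Apr 19, 1732 → Apr 19, 1733: 365 days.
Apr 19, 1733 → Apr 19, 1734: 365 days.
Apr 19, 1734 → Apr 19, 1735: 365 days.
Apr 19, 1735 → Apr 19, 1736: 366 days (Feb 29, 1736 is in that span).
Apr 19, 1736 → Apr 19, 1737: 365 days.
Apr 19, 1737 → May 19, 1737: 30 days (April has 30).
May 19, 1737 → Jun 19, 1737: 31 days (May has 31).
Jun 19, 1737 → Jul 19, 1737: 30 days (June has 30).
Jul 19, 1737 → Aug 19, 1737: 31 days (July has 31).
Aug 19, 1737 → Sep 19, 1737: 31 days (August has 31).
Sep 19, 1737 → Oct 19, 1737: 30 days (September has 30).
Oct 19, 1737 → Nov 19, 1737: 31 days (October has 31).
Nov 19, 1737 → Dec 19, 1737: 30 days (November has 30).
Dec 19, 1737 → Jan 19, 1738: 31 days (December has 31).
Jan 19, 1738 → Feb 19, 1738: 31 days (January has 31).
Feb 19, 1738 → Mar 19, 1738: 28 days (February has 28).
Mar 19, 1738 → Apr 19, 1738: 31 days (March has 31).
Apr 19, 1738 → May 19, 1738: 30 days.
Total: 4778 days.

4778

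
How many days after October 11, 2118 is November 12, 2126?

2954

Oct 11, 2118 → Oct 11, 2119: 365 days.
Oct 11, 2119 → Oct 11, 2120: 366 days (Feb 29, 2120 is in that span).
Oct 11, 2120 → Oct 11, 2121: 365 days.
Oct 11, 2121 → Oct 11, 2122: 365 days.
Oct 11, 2122 → Oct 11, 2123: 365 days.
Oct 11, 2123 → Oct 11, 2124: 366 days (Feb 29, 2124 is in that span).
Oct 11, 2124 → Oct 11, 2125: 365 days.
Oct 11, 2125 → Nov 11, 2125: 31 days (October has 31).
Nov 11, 2125 → Dec 11, 2125: 30 days (November has 30).
Dec 11, 2125 → Jan 11, 2126: 31 days (December has 31).
Jan 11, 2126 → Feb 11, 2126: 31 days (January has 31).
Feb 11, 2126 → Mar 11, 2126: 28 days (February has 28).
Mar 11, 2126 → Apr 11, 2126: 31 days (March has 31).
Apr 11, 2126 → May 11, 2126: 30 days (April has 30).
May 11, 2126 → Jun 11, 2126: 31 days (May has 31).
Jun 11, 2126 → Jul 11, 2126: 30 days (June has 30).
Jul 11, 2126 → Aug 11, 2126: 31 days (July has 31).
Aug 11, 2126 → Sep 11, 2126: 31 days (August has 31).
Sep 11, 2126 → Oct 11, 2126: 30 days (September has 30).
Oct 11, 2126 → Nov 11, 2126: 31 days (October has 31).
Nov 11, 2126 → Nov 12, 2126: 1 days.
Total: 2954 days.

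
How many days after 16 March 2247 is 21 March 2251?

1466

Mar 16, 2247 → Mar 16, 2248: 366 days (Feb 29, 2248 is in that span).
Mar 16, 2248 → Mar 16, 2249: 365 days.
Mar 16, 2249 → Mar 16, 2250: 365 days.
Mar 16, 2250 → Apr 16, 2250: 31 days (March has 31).
Apr 16, 2250 → May 16, 2250: 30 days (April has 30).
May 16, 2250 → Jun 16, 2250: 31 days (May has 31).
Jun 16, 2250 → Jul 16, 2250: 30 days (June has 30).
Jul 16, 2250 → Aug 16, 2250: 31 days (July has 31).
Aug 16, 2250 → Sep 16, 2250: 31 days (August has 31).
Sep 16, 2250 → Oct 16, 2250: 30 days (September has 30).
Oct 16, 2250 → Nov 16, 2250: 31 days (October has 31).
Nov 16, 2250 → Dec 16, 2250: 30 days (November has 30).
Dec 16, 2250 → Jan 16, 2251: 31 days (December has 31).
Jan 16, 2251 → Feb 16, 2251: 31 days (January has 31).
Feb 16, 2251 → Mar 16, 2251: 28 days (February has 28).
Mar 16, 2251 → Mar 21, 2251: 5 days.
Total: 1466 days.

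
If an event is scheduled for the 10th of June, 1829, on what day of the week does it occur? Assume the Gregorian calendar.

Wednesday

Doomsday rule: the anchor day for the 1800s is Friday. For year 29: 29÷12 = 2 r 5, and 5÷4 = 1, so 2+5+1 = 8.
Friday + 8 ≡ Saturday — that's 1829's doomsday.
In June the doomsday date is Jun 6.
Jun 10 is 4 days after Jun 6; 4 mod 7 = 4, so Saturday + 4 = Wednesday.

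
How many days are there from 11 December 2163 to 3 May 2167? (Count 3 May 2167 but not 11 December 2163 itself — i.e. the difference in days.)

1239

Dec 11, 2163 → Dec 11, 2164: 366 days (Feb 29, 2164 is in that span).
Dec 11, 2164 → Dec 11, 2165: 365 days.
Dec 11, 2165 → Dec 11, 2166: 365 days.
Dec 11, 2166 → Jan 11, 2167: 31 days (December has 31).
Jan 11, 2167 → Feb 11, 2167: 31 days (January has 31).
Feb 11, 2167 → Mar 11, 2167: 28 days (February has 28).
Mar 11, 2167 → Apr 11, 2167: 31 days (March has 31).
Apr 11, 2167 → May 3, 2167: 22 days.
Total: 1239 days.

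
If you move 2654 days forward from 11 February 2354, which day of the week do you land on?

Friday

First find the weekday of Feb 11, 2354. Doomsday rule: the anchor day for the 2300s is Wednesday. For year 54: 54÷12 = 4 r 6, and 6÷4 = 1, so 4+6+1 = 11.
Wednesday + 11 ≡ Sunday — that's 2354's doomsday.
In February the doomsday date is Feb 28 (2354 is not a leap year).
Feb 11 is 17 days before Feb 28; 17 mod 7 = 3, so Sunday − 3 = Thursday.
2654 mod 7 = 1, so 2654 days after a Thursday is Thursday + 1 = Friday.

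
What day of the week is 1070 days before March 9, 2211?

First find the weekday of Mar 9, 2211. Doomsday rule: the anchor day for the 2200s is Friday. For year 11: 11÷12 = 0 r 11, and 11÷4 = 2, so 0+11+2 = 13.
Friday + 13 ≡ Thursday — that's 2211's doomsday.
In March the doomsday date is Mar 14.
Mar 9 is 5 days before Mar 14; 5 mod 7 = 5, so Thursday − 5 = Saturday.
1070 mod 7 = 6, so 1070 days before a Saturday is Saturday − 6 = Sunday.

Sunday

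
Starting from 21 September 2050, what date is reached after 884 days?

February 21, 2053

+365 (one year) → Sep 21, 2051 (519 left).
+366 (one year; includes Feb 29, 2052) → Sep 21, 2052 (153 left).
Sep has 30 days: +10 → Oct 1, 2052 (143 left).
Oct has 31 days: +31 → Nov 1, 2052 (112 left).
Nov has 30 days: +30 → Dec 1, 2052 (82 left).
Dec has 31 days: +31 → Jan 1, 2053 (51 left).
Jan has 31 days: +31 → Feb 1, 2053 (20 left).
+20 → Feb 21, 2053.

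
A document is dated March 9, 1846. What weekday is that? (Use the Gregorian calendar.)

Doomsday rule: the anchor day for the 1800s is Friday. For year 46: 46÷12 = 3 r 10, and 10÷4 = 2, so 3+10+2 = 15.
Friday + 15 ≡ Saturday — that's 1846's doomsday.
In March the doomsday date is Mar 14.
Mar 9 is 5 days before Mar 14; 5 mod 7 = 5, so Saturday − 5 = Monday.

Monday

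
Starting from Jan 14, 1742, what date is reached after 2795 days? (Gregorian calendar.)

+365 (one year) → Jan 14, 1743 (2430 left).
+365 (one year) → Jan 14, 1744 (2065 left).
+366 (one year; includes Feb 29, 1744) → Jan 14, 1745 (1699 left).
+365 (one year) → Jan 14, 1746 (1334 left).
+365 (one year) → Jan 14, 1747 (969 left).
+365 (one year) → Jan 14, 1748 (604 left).
+366 (one year; includes Feb 29, 1748) → Jan 14, 1749 (238 left).
Jan has 31 days: +18 → Feb 1, 1749 (220 left).
Feb has 28 days: +28 → Mar 1, 1749 (192 left).
Mar has 31 days: +31 → Apr 1, 1749 (161 left).
Apr has 30 days: +30 → May 1, 1749 (131 left).
May has 31 days: +31 → Jun 1, 1749 (100 left).
Jun has 30 days: +30 → Jul 1, 1749 (70 left).
Jul has 31 days: +31 → Aug 1, 1749 (39 left).
Aug has 31 days: +31 → Sep 1, 1749 (8 left).
+8 → Sep 9, 1749.

September 9, 1749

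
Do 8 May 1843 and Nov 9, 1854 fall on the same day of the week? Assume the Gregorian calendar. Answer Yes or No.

From May 8, 1843 to Nov 9, 1854 is 4203 days.
4203 mod 7 = 3, so they are different weekdays.
(May 8, 1843 is a Monday; Nov 9, 1854 is a Thursday.)

No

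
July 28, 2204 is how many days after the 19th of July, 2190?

Jul 19, 2190 → Jul 19, 2191: 365 days.
Jul 19, 2191 → Jul 19, 2192: 366 days (Feb 29, 2192 is in that span).
Jul 19, 2192 → Jul 19, 2193: 365 days.
Jul 19, 2193 → Jul 19, 2194: 365 days.
Jul 19, 2194 → Jul 19, 2195: 365 days.
Jul 19, 2195 → Jul 19, 2196: 366 days (Feb 29, 2196 is in that span).
Jul 19, 2196 → Jul 19, 2197: 365 days.
Jul 19, 2197 → Jul 19, 2198: 365 days.
Jul 19, 2198 → Jul 19, 2199: 365 days.
Jul 19, 2199 → Jul 19, 2200: 365 days.
Jul 19, 2200 → Jul 19, 2201: 365 days.
Jul 19, 2201 → Jul 19, 2202: 365 days.
Jul 19, 2202 → Jul 19, 2203: 365 days.
Jul 19, 2203 → Aug 19, 2203: 31 days (July has 31).
Aug 19, 2203 → Sep 19, 2203: 31 days (August has 31).
Sep 19, 2203 → Oct 19, 2203: 30 days (September has 30).
Oct 19, 2203 → Nov 19, 2203: 31 days (October has 31).
Nov 19, 2203 → Dec 19, 2203: 30 days (November has 30).
Dec 19, 2203 → Jan 19, 2204: 31 days (December has 31).
Jan 19, 2204 → Feb 19, 2204: 31 days (January has 31).
Feb 19, 2204 → Mar 19, 2204: 29 days (February has 29).
Mar 19, 2204 → Apr 19, 2204: 31 days (March has 31).
Apr 19, 2204 → May 19, 2204: 30 days (April has 30).
May 19, 2204 → Jun 19, 2204: 31 days (May has 31).
Jun 19, 2204 → Jul 19, 2204: 30 days (June has 30).
Jul 19, 2204 → Jul 28, 2204: 9 days.
Total: 5122 days.

5122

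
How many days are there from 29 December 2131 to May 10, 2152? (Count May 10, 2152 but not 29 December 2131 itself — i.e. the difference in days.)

Dec 29, 2131 → Dec 29, 2132: 366 days (Feb 29, 2132 is in that span).
Dec 29, 2132 → Dec 29, 2133: 365 days.
Dec 29, 2133 → Dec 29, 2134: 365 days.
Dec 29, 2134 → Dec 29, 2135: 365 days.
Dec 29, 2135 → Dec 29, 2136: 366 days (Feb 29, 2136 is in that span).
Dec 29, 2136 → Dec 29, 2137: 365 days.
Dec 29, 2137 → Dec 29, 2138: 365 days.
Dec 29, 2138 → Dec 29, 2139: 365 days.
Dec 29, 2139 → Dec 29, 2140: 366 days (Feb 29, 2140 is in that span).
Dec 29, 2140 → Dec 29, 2141: 365 days.
Dec 29, 2141 → Dec 29, 2142: 365 days.
Dec 29, 2142 → Dec 29, 2143: 365 days.
Dec 29, 2143 → Dec 29, 2144: 366 days (Feb 29, 2144 is in that span).
Dec 29, 2144 → Dec 29, 2145: 365 days.
Dec 29, 2145 → Dec 29, 2146: 365 days.
Dec 29, 2146 → Dec 29, 2147: 365 days.
Dec 29, 2147 → Dec 29, 2148: 366 days (Feb 29, 2148 is in that span).
Dec 29, 2148 → Dec 29, 2149: 365 days.
Dec 29, 2149 → Dec 29, 2150: 365 days.
Dec 29, 2150 → Dec 29, 2151: 365 days.
Dec 29, 2151 → Jan 29, 2152: 31 days (December has 31).
Jan 29, 2152 → Feb 29, 2152: 31 days (January has 31).
Feb 29, 2152 → Mar 29, 2152: 29 days (February has 29).
Mar 29, 2152 → Apr 29, 2152: 31 days (March has 31).
Apr 29, 2152 → May 10, 2152: 11 days.
Total: 7438 days.

7438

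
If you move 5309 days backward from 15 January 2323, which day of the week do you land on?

First find the weekday of Jan 15, 2323. Doomsday rule: the anchor day for the 2300s is Wednesday. For year 23: 23÷12 = 1 r 11, and 11÷4 = 2, so 1+11+2 = 14.
Wednesday + 14 ≡ Wednesday — that's 2323's doomsday.
In January the doomsday date is Jan 3 (2323 is not a leap year).
Jan 15 is 12 days after Jan 3; 12 mod 7 = 5, so Wednesday + 5 = Monday.
5309 mod 7 = 3, so 5309 days before a Monday is Monday − 3 = Friday.

Friday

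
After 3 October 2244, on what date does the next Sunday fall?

Oct 3, 2244 is a Thursday.
From Thursday to the next Sunday is 3 days.
Oct 3, 2244 + 3 = Oct 6, 2244.

October 6, 2244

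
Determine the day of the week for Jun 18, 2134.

Friday

January 1, 2134 is a Friday.
Jan 1, 2134 → Feb 1, 2134: 31 days (January has 31).
Feb 1, 2134 → Mar 1, 2134: 28 days (February has 28).
Mar 1, 2134 → Apr 1, 2134: 31 days (March has 31).
Apr 1, 2134 → May 1, 2134: 30 days (April has 30).
May 1, 2134 → Jun 1, 2134: 31 days (May has 31).
Jun 1, 2134 → Jun 18, 2134: 17 days.
Total: 168 days.
168 mod 7 = 0, so Friday + 0 = Friday.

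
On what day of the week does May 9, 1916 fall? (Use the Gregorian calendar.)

Tuesday

Doomsday rule: the anchor day for the 1900s is Wednesday. For year 16: 16÷12 = 1 r 4, and 4÷4 = 1, so 1+4+1 = 6.
Wednesday + 6 ≡ Tuesday — that's 1916's doomsday.
In May the doomsday date is May 9.
May 9 is the doomsday itself: Tuesday.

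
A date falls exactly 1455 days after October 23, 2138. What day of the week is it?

Wednesday

Oct 23, 2138 is a Thursday.
1455 mod 7 = 6, so 1455 days after a Thursday is Thursday + 6 = Wednesday.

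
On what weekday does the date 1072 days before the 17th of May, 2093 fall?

Saturday

May 17, 2093 is a Sunday.
1072 mod 7 = 1, so 1072 days before a Sunday is Sunday − 1 = Saturday.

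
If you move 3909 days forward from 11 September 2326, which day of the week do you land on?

Tuesday

First find the weekday of Sep 11, 2326. Doomsday rule: the anchor day for the 2300s is Wednesday. For year 26: 26÷12 = 2 r 2, and 2÷4 = 0, so 2+2+0 = 4.
Wednesday + 4 ≡ Sunday — that's 2326's doomsday.
In September the doomsday date is Sep 5.
Sep 11 is 6 days after Sep 5; 6 mod 7 = 6, so Sunday + 6 = Saturday.
3909 mod 7 = 3, so 3909 days after a Saturday is Saturday + 3 = Tuesday.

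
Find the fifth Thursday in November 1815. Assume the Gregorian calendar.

November 1, 1815 is a Wednesday.
The first Thursday is therefore November 2 (1 days later).
The fifth Thursday is 2 + 4×7 = November 30.

November 30, 1815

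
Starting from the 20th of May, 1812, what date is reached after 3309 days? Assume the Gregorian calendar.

June 11, 1821

+365 (one year) → May 20, 1813 (2944 left).
+365 (one year) → May 20, 1814 (2579 left).
+365 (one year) → May 20, 1815 (2214 left).
+366 (one year; includes Feb 29, 1816) → May 20, 1816 (1848 left).
+365 (one year) → May 20, 1817 (1483 left).
+365 (one year) → May 20, 1818 (1118 left).
+365 (one year) → May 20, 1819 (753 left).
+366 (one year; includes Feb 29, 1820) → May 20, 1820 (387 left).
May has 31 days: +12 → Jun 1, 1820 (375 left).
Jun has 30 days: +30 → Jul 1, 1820 (345 left).
Jul has 31 days: +31 → Aug 1, 1820 (314 left).
Aug has 31 days: +31 → Sep 1, 1820 (283 left).
Sep has 30 days: +30 → Oct 1, 1820 (253 left).
Oct has 31 days: +31 → Nov 1, 1820 (222 left).
Nov has 30 days: +30 → Dec 1, 1820 (192 left).
Dec has 31 days: +31 → Jan 1, 1821 (161 left).
Jan has 31 days: +31 → Feb 1, 1821 (130 left).
Feb has 28 days: +28 → Mar 1, 1821 (102 left).
Mar has 31 days: +31 → Apr 1, 1821 (71 left).
Apr has 30 days: +30 → May 1, 1821 (41 left).
May has 31 days: +31 → Jun 1, 1821 (10 left).
+10 → Jun 11, 1821.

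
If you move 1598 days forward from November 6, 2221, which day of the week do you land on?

Nov 6, 2221 is a Tuesday.
1598 mod 7 = 2, so 1598 days after a Tuesday is Tuesday + 2 = Thursday.

Thursday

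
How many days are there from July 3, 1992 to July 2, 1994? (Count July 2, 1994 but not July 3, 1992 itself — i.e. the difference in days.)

Jul 3, 1992 → Jul 3, 1993: 365 days.
Jul 3, 1993 → Aug 3, 1993: 31 days (July has 31).
Aug 3, 1993 → Sep 3, 1993: 31 days (August has 31).
Sep 3, 1993 → Oct 3, 1993: 30 days (September has 30).
Oct 3, 1993 → Nov 3, 1993: 31 days (October has 31).
Nov 3, 1993 → Dec 3, 1993: 30 days (November has 30).
Dec 3, 1993 → Jan 3, 1994: 31 days (December has 31).
Jan 3, 1994 → Feb 3, 1994: 31 days (January has 31).
Feb 3, 1994 → Mar 3, 1994: 28 days (February has 28).
Mar 3, 1994 → Apr 3, 1994: 31 days (March has 31).
Apr 3, 1994 → May 3, 1994: 30 days (April has 30).
May 3, 1994 → Jun 3, 1994: 31 days (May has 31).
Jun 3, 1994 → Jul 2, 1994: 29 days.
Total: 729 days.

729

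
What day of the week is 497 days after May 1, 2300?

Tuesday

May 1, 2300 is a Tuesday.
497 mod 7 = 0, so 497 days after a Tuesday is Tuesday + 0 = Tuesday.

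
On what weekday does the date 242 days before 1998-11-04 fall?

Saturday

First find the weekday of Nov 4, 1998. Doomsday rule: the anchor day for the 1900s is Wednesday. For year 98: 98÷12 = 8 r 2, and 2÷4 = 0, so 8+2+0 = 10.
Wednesday + 10 ≡ Saturday — that's 1998's doomsday.
In November the doomsday date is Nov 7.
Nov 4 is 3 days before Nov 7; 3 mod 7 = 3, so Saturday − 3 = Wednesday.
242 mod 7 = 4, so 242 days before a Wednesday is Wednesday − 4 = Saturday.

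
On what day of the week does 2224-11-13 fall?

Doomsday rule: the anchor day for the 2200s is Friday. For year 24: 24÷12 = 2 r 0, and 0÷4 = 0, so 2+0+0 = 2.
Friday + 2 ≡ Sunday — that's 2224's doomsday.
In November the doomsday date is Nov 7.
Nov 13 is 6 days after Nov 7; 6 mod 7 = 6, so Sunday + 6 = Saturday.

Saturday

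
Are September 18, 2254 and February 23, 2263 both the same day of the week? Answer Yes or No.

From Sep 18, 2254 to Feb 23, 2263 is 3080 days.
3080 mod 7 = 0, so they are the same weekday.
(Sep 18, 2254 is a Monday; Feb 23, 2263 is a Monday.)

Yes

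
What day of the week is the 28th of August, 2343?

Doomsday rule: the anchor day for the 2300s is Wednesday. For year 43: 43÷12 = 3 r 7, and 7÷4 = 1, so 3+7+1 = 11.
Wednesday + 11 ≡ Sunday — that's 2343's doomsday.
In August the doomsday date is Aug 8.
Aug 28 is 20 days after Aug 8; 20 mod 7 = 6, so Sunday + 6 = Saturday.

Saturday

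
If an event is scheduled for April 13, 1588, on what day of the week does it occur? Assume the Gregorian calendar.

Doomsday rule: the anchor day for the 1500s is Wednesday. For year 88: 88÷12 = 7 r 4, and 4÷4 = 1, so 7+4+1 = 12.
Wednesday + 12 ≡ Monday — that's 1588's doomsday.
In April the doomsday date is Apr 4.
Apr 13 is 9 days after Apr 4; 9 mod 7 = 2, so Monday + 2 = Wednesday.

Wednesday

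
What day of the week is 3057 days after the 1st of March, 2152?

First find the weekday of Mar 1, 2152. Doomsday rule: the anchor day for the 2100s is Sunday. For year 52: 52÷12 = 4 r 4, and 4÷4 = 1, so 4+4+1 = 9.
Sunday + 9 ≡ Tuesday — that's 2152's doomsday.
In March the doomsday date is Mar 14.
Mar 1 is 13 days before Mar 14; 13 mod 7 = 6, so Tuesday − 6 = Wednesday.
3057 mod 7 = 5, so 3057 days after a Wednesday is Wednesday + 5 = Monday.

Monday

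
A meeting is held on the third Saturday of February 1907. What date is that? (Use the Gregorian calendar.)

February 16, 1907

February 1, 1907 is a Friday.
The first Saturday is therefore February 2 (1 days later).
The third Saturday is 2 + 2×7 = February 16.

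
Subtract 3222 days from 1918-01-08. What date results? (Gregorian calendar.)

−365 (one year) → Jan 8, 1917 (2857 left).
−366 (one year; includes Feb 29, 1916) → Jan 8, 1916 (2491 left).
−365 (one year) → Jan 8, 1915 (2126 left).
−365 (one year) → Jan 8, 1914 (1761 left).
−365 (one year) → Jan 8, 1913 (1396 left).
−366 (one year; includes Feb 29, 1912) → Jan 8, 1912 (1030 left).
−365 (one year) → Jan 8, 1911 (665 left).
−365 (one year) → Jan 8, 1910 (300 left).
−8 → Dec 31, 1909 (end of Dec, 31 days; 292 left).
−31 → Nov 30, 1909 (end of Nov, 30 days; 261 left).
−30 → Oct 31, 1909 (end of Oct, 31 days; 231 left).
−31 → Sep 30, 1909 (end of Sep, 30 days; 200 left).
−30 → Aug 31, 1909 (end of Aug, 31 days; 170 left).
−31 → Jul 31, 1909 (end of Jul, 31 days; 139 left).
−31 → Jun 30, 1909 (end of Jun, 30 days; 108 left).
−30 → May 31, 1909 (end of May, 31 days; 78 left).
−31 → Apr 30, 1909 (end of Apr, 30 days; 47 left).
−30 → Mar 31, 1909 (end of Mar, 31 days; 17 left).
−17 → Mar 14, 1909.

March 14, 1909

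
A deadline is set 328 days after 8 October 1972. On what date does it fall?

September 1, 1973

Oct has 31 days: +24 → Nov 1, 1972 (304 left).
Nov has 30 days: +30 → Dec 1, 1972 (274 left).
Dec has 31 days: +31 → Jan 1, 1973 (243 left).
Jan has 31 days: +31 → Feb 1, 1973 (212 left).
Feb has 28 days: +28 → Mar 1, 1973 (184 left).
Mar has 31 days: +31 → Apr 1, 1973 (153 left).
Apr has 30 days: +30 → May 1, 1973 (123 left).
May has 31 days: +31 → Jun 1, 1973 (92 left).
Jun has 30 days: +30 → Jul 1, 1973 (62 left).
Jul has 31 days: +31 → Aug 1, 1973 (31 left).
Aug has 31 days: +31 → Sep 1, 1973 (0 left).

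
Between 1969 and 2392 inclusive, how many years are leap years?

103

Multiples of 4 in [1969,2392]: 106.
Of those, multiples of 100: 4 (not leap unless ÷400).
Multiples of 400: 1.
Leap years = 106 − 4 + 1 = 103.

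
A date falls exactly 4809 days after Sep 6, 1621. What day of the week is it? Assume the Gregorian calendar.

Monday

First find the weekday of Sep 6, 1621. Doomsday rule: the anchor day for the 1600s is Tuesday. For year 21: 21÷12 = 1 r 9, and 9÷4 = 2, so 1+9+2 = 12.
Tuesday + 12 ≡ Sunday — that's 1621's doomsday.
In September the doomsday date is Sep 5.
Sep 6 is 1 day after Sep 5; 1 mod 7 = 1, so Sunday + 1 = Monday.
4809 mod 7 = 0, so 4809 days after a Monday is Monday + 0 = Monday.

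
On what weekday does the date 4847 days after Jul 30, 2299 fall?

Wednesday

First find the weekday of Jul 30, 2299. Doomsday rule: the anchor day for the 2200s is Friday. For year 99: 99÷12 = 8 r 3, and 3÷4 = 0, so 8+3+0 = 11.
Friday + 11 ≡ Tuesday — that's 2299's doomsday.
In July the doomsday date is Jul 11.
Jul 30 is 19 days after Jul 11; 19 mod 7 = 5, so Tuesday + 5 = Sunday.
4847 mod 7 = 3, so 4847 days after a Sunday is Sunday + 3 = Wednesday.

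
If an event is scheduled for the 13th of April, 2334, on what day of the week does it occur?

Friday

Doomsday rule: the anchor day for the 2300s is Wednesday. For year 34: 34÷12 = 2 r 10, and 10÷4 = 2, so 2+10+2 = 14.
Wednesday + 14 ≡ Wednesday — that's 2334's doomsday.
In April the doomsday date is Apr 4.
Apr 13 is 9 days after Apr 4; 9 mod 7 = 2, so Wednesday + 2 = Friday.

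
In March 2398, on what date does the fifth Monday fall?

March 30, 2398

March 1, 2398 is a Sunday.
The first Monday is therefore March 2 (1 days later).
The fifth Monday is 2 + 4×7 = March 30.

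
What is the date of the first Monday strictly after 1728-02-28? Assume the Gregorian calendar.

Feb 28, 1728 is a Saturday.
From Saturday to the next Monday is 2 days.
Feb 28, 1728 + 2 = Mar 1, 1728.

March 1, 1728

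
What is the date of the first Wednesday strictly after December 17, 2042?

December 24, 2042

Dec 17, 2042 is a Wednesday.
From Wednesday to the next Wednesday is 7 days.
Dec 17, 2042 + 7 = Dec 24, 2042.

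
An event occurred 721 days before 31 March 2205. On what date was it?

−365 (one year) → Mar 31, 2204 (356 left).
−31 → Feb 29, 2204 (end of Feb, 29 days; 325 left).
−29 → Jan 31, 2204 (end of Jan, 31 days; 296 left).
−31 → Dec 31, 2203 (end of Dec, 31 days; 265 left).
−31 → Nov 30, 2203 (end of Nov, 30 days; 234 left).
−30 → Oct 31, 2203 (end of Oct, 31 days; 204 left).
−31 → Sep 30, 2203 (end of Sep, 30 days; 173 left).
−30 → Aug 31, 2203 (end of Aug, 31 days; 143 left).
−31 → Jul 31, 2203 (end of Jul, 31 days; 112 left).
−31 → Jun 30, 2203 (end of Jun, 30 days; 81 left).
−30 → May 31, 2203 (end of May, 31 days; 51 left).
−31 → Apr 30, 2203 (end of Apr, 30 days; 20 left).
−20 → Apr 10, 2203.

April 10, 2203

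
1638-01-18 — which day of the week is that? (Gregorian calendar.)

Doomsday rule: the anchor day for the 1600s is Tuesday. For year 38: 38÷12 = 3 r 2, and 2÷4 = 0, so 3+2+0 = 5.
Tuesday + 5 ≡ Sunday — that's 1638's doomsday.
In January the doomsday date is Jan 3 (1638 is not a leap year).
Jan 18 is 15 days after Jan 3; 15 mod 7 = 1, so Sunday + 1 = Monday.

Monday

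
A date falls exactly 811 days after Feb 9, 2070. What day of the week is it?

Saturday

First find the weekday of Feb 9, 2070. Doomsday rule: the anchor day for the 2000s is Tuesday. For year 70: 70÷12 = 5 r 10, and 10÷4 = 2, so 5+10+2 = 17.
Tuesday + 17 ≡ Friday — that's 2070's doomsday.
In February the doomsday date is Feb 28 (2070 is not a leap year).
Feb 9 is 19 days before Feb 28; 19 mod 7 = 5, so Friday − 5 = Sunday.
811 mod 7 = 6, so 811 days after a Sunday is Sunday + 6 = Saturday.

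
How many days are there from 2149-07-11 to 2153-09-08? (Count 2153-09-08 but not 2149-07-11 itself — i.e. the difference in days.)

Jul 11, 2149 → Jul 11, 2150: 365 days.
Jul 11, 2150 → Jul 11, 2151: 365 days.
Jul 11, 2151 → Jul 11, 2152: 366 days (Feb 29, 2152 is in that span).
Jul 11, 2152 → Jul 11, 2153: 365 days.
Jul 11, 2153 → Aug 11, 2153: 31 days (July has 31).
Aug 11, 2153 → Sep 8, 2153: 28 days.
Total: 1520 days.

1520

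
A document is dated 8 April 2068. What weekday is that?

Sunday

Doomsday rule: the anchor day for the 2000s is Tuesday. For year 68: 68÷12 = 5 r 8, and 8÷4 = 2, so 5+8+2 = 15.
Tuesday + 15 ≡ Wednesday — that's 2068's doomsday.
In April the doomsday date is Apr 4.
Apr 8 is 4 days after Apr 4; 4 mod 7 = 4, so Wednesday + 4 = Sunday.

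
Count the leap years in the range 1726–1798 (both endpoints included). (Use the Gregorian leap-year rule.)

Multiples of 4 in [1726,1798]: 18.
Of those, multiples of 100: 0 (not leap unless ÷400).
Multiples of 400: 0.
Leap years = 18 − 0 + 0 = 18.

18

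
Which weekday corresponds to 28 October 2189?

Wednesday

Doomsday rule: the anchor day for the 2100s is Sunday. For year 89: 89÷12 = 7 r 5, and 5÷4 = 1, so 7+5+1 = 13.
Sunday + 13 ≡ Saturday — that's 2189's doomsday.
In October the doomsday date is Oct 10.
Oct 28 is 18 days after Oct 10; 18 mod 7 = 4, so Saturday + 4 = Wednesday.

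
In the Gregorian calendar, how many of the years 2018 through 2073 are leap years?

14

Multiples of 4 in [2018,2073]: 14.
Of those, multiples of 100: 0 (not leap unless ÷400).
Multiples of 400: 0.
Leap years = 14 − 0 + 0 = 14.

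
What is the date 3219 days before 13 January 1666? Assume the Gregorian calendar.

March 22, 1657

−365 (one year) → Jan 13, 1665 (2854 left).
−366 (one year; includes Feb 29, 1664) → Jan 13, 1664 (2488 left).
−365 (one year) → Jan 13, 1663 (2123 left).
−365 (one year) → Jan 13, 1662 (1758 left).
−365 (one year) → Jan 13, 1661 (1393 left).
−366 (one year; includes Feb 29, 1660) → Jan 13, 1660 (1027 left).
−365 (one year) → Jan 13, 1659 (662 left).
−365 (one year) → Jan 13, 1658 (297 left).
−13 → Dec 31, 1657 (end of Dec, 31 days; 284 left).
−31 → Nov 30, 1657 (end of Nov, 30 days; 253 left).
−30 → Oct 31, 1657 (end of Oct, 31 days; 223 left).
−31 → Sep 30, 1657 (end of Sep, 30 days; 192 left).
−30 → Aug 31, 1657 (end of Aug, 31 days; 162 left).
−31 → Jul 31, 1657 (end of Jul, 31 days; 131 left).
−31 → Jun 30, 1657 (end of Jun, 30 days; 100 left).
−30 → May 31, 1657 (end of May, 31 days; 70 left).
−31 → Apr 30, 1657 (end of Apr, 30 days; 39 left).
−30 → Mar 31, 1657 (end of Mar, 31 days; 9 left).
−9 → Mar 22, 1657.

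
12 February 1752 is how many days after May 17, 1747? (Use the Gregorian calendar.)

1732

May 17, 1747 → May 17, 1748: 366 days (Feb 29, 1748 is in that span).
May 17, 1748 → May 17, 1749: 365 days.
May 17, 1749 → May 17, 1750: 365 days.
May 17, 1750 → May 17, 1751: 365 days.
May 17, 1751 → Jun 17, 1751: 31 days (May has 31).
Jun 17, 1751 → Jul 17, 1751: 30 days (June has 30).
Jul 17, 1751 → Aug 17, 1751: 31 days (July has 31).
Aug 17, 1751 → Sep 17, 1751: 31 days (August has 31).
Sep 17, 1751 → Oct 17, 1751: 30 days (September has 30).
Oct 17, 1751 → Nov 17, 1751: 31 days (October has 31).
Nov 17, 1751 → Dec 17, 1751: 30 days (November has 30).
Dec 17, 1751 → Jan 17, 1752: 31 days (December has 31).
Jan 17, 1752 → Feb 12, 1752: 26 days.
Total: 1732 days.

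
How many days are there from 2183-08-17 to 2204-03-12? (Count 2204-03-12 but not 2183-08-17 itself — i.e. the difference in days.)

7512

Aug 17, 2183 → Aug 17, 2184: 366 days (Feb 29, 2184 is in that span).
Aug 17, 2184 → Aug 17, 2185: 365 days.
Aug 17, 2185 → Aug 17, 2186: 365 days.
Aug 17, 2186 → Aug 17, 2187: 365 days.
Aug 17, 2187 → Aug 17, 2188: 366 days (Feb 29, 2188 is in that span).
Aug 17, 2188 → Aug 17, 2189: 365 days.
Aug 17, 2189 → Aug 17, 2190: 365 days.
Aug 17, 2190 → Aug 17, 2191: 365 days.
Aug 17, 2191 → Aug 17, 2192: 366 days (Feb 29, 2192 is in that span).
Aug 17, 2192 → Aug 17, 2193: 365 days.
Aug 17, 2193 → Aug 17, 2194: 365 days.
Aug 17, 2194 → Aug 17, 2195: 365 days.
Aug 17, 2195 → Aug 17, 2196: 366 days (Feb 29, 2196 is in that span).
Aug 17, 2196 → Aug 17, 2197: 365 days.
Aug 17, 2197 → Aug 17, 2198: 365 days.
Aug 17, 2198 → Aug 17, 2199: 365 days.
Aug 17, 2199 → Aug 17, 2200: 365 days.
Aug 17, 2200 → Aug 17, 2201: 365 days.
Aug 17, 2201 → Aug 17, 2202: 365 days.
Aug 17, 2202 → Aug 17, 2203: 365 days.
Aug 17, 2203 → Sep 17, 2203: 31 days (August has 31).
Sep 17, 2203 → Oct 17, 2203: 30 days (September has 30).
Oct 17, 2203 → Nov 17, 2203: 31 days (October has 31).
Nov 17, 2203 → Dec 17, 2203: 30 days (November has 30).
Dec 17, 2203 → Jan 17, 2204: 31 days (December has 31).
Jan 17, 2204 → Feb 17, 2204: 31 days (January has 31).
Feb 17, 2204 → Mar 12, 2204: 24 days.
Total: 7512 days.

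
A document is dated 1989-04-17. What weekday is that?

January 1, 1989 is a Sunday.
Jan 1, 1989 → Feb 1, 1989: 31 days (January has 31).
Feb 1, 1989 → Mar 1, 1989: 28 days (February has 28).
Mar 1, 1989 → Apr 1, 1989: 31 days (March has 31).
Apr 1, 1989 → Apr 17, 1989: 16 days.
Total: 106 days.
106 mod 7 = 1, so Sunday + 1 = Monday.

Monday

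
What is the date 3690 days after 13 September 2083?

October 20, 2093

+366 (one year; includes Feb 29, 2084) → Sep 13, 2084 (3324 left).
+365 (one year) → Sep 13, 2085 (2959 left).
+365 (one year) → Sep 13, 2086 (2594 left).
+365 (one year) → Sep 13, 2087 (2229 left).
+366 (one year; includes Feb 29, 2088) → Sep 13, 2088 (1863 left).
+365 (one year) → Sep 13, 2089 (1498 left).
+365 (one year) → Sep 13, 2090 (1133 left).
+365 (one year) → Sep 13, 2091 (768 left).
+366 (one year; includes Feb 29, 2092) → Sep 13, 2092 (402 left).
+365 (one year) → Sep 13, 2093 (37 left).
Sep has 30 days: +18 → Oct 1, 2093 (19 left).
+19 → Oct 20, 2093.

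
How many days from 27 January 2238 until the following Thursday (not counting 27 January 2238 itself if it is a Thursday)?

5

Jan 27, 2238 is a Saturday.
From Saturday to the next Thursday is 5 days.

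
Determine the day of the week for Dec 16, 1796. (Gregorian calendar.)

Friday

Doomsday rule: the anchor day for the 1700s is Sunday. For year 96: 96÷12 = 8 r 0, and 0÷4 = 0, so 8+0+0 = 8.
Sunday + 8 ≡ Monday — that's 1796's doomsday.
In December the doomsday date is Dec 12.
Dec 16 is 4 days after Dec 12; 4 mod 7 = 4, so Monday + 4 = Friday.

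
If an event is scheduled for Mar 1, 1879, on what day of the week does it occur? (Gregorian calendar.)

Saturday

Doomsday rule: the anchor day for the 1800s is Friday. For year 79: 79÷12 = 6 r 7, and 7÷4 = 1, so 6+7+1 = 14.
Friday + 14 ≡ Friday — that's 1879's doomsday.
In March the doomsday date is Mar 14.
Mar 1 is 13 days before Mar 14; 13 mod 7 = 6, so Friday − 6 = Saturday.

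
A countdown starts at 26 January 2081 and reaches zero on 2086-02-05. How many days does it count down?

1836

Jan 26, 2081 → Jan 26, 2082: 365 days.
Jan 26, 2082 → Jan 26, 2083: 365 days.
Jan 26, 2083 → Jan 26, 2084: 365 days.
Jan 26, 2084 → Jan 26, 2085: 366 days (Feb 29, 2084 is in that span).
Jan 26, 2085 → Feb 26, 2085: 31 days (January has 31).
Feb 26, 2085 → Mar 26, 2085: 28 days (February has 28).
Mar 26, 2085 → Apr 26, 2085: 31 days (March has 31).
Apr 26, 2085 → May 26, 2085: 30 days (April has 30).
May 26, 2085 → Jun 26, 2085: 31 days (May has 31).
Jun 26, 2085 → Jul 26, 2085: 30 days (June has 30).
Jul 26, 2085 → Aug 26, 2085: 31 days (July has 31).
Aug 26, 2085 → Sep 26, 2085: 31 days (August has 31).
Sep 26, 2085 → Oct 26, 2085: 30 days (September has 30).
Oct 26, 2085 → Nov 26, 2085: 31 days (October has 31).
Nov 26, 2085 → Dec 26, 2085: 30 days (November has 30).
Dec 26, 2085 → Jan 26, 2086: 31 days (December has 31).
Jan 26, 2086 → Feb 5, 2086: 10 days.
Total: 1836 days.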